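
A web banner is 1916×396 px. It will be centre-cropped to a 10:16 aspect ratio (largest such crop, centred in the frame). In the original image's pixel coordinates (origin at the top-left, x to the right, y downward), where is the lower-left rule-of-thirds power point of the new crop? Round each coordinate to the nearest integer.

x = 917 px, y = 264 px

1916/396 > 10/16, so the 10:16 crop keeps the full height 396 and trims width to 396 × 10/16 = 247.50 px.
Left offset = (1916 − 247.50)/2 = 834.25 px; top offset = 0.
Lower-left is one-third across and two-thirds down within the crop:
x = 834.25 + 1 × 247.50/3 ≈ 917; y = 0.00 + 2 × 396.00/3 ≈ 264.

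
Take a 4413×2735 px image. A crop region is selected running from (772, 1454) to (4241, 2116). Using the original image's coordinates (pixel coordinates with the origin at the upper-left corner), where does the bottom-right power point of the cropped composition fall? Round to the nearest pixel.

Crop width = 4241 − 772 = 3469 px; one third is 1156.33 px.
Crop height = 2116 − 1454 = 662 px; one third is 220.67 px.
The bottom-right point is two-thirds across and two-thirds down within the crop:
x = 772 + 2 × 1156.33 ≈ 3085; y = 1454 + 2 × 220.67 ≈ 1895.

(3085, 1895)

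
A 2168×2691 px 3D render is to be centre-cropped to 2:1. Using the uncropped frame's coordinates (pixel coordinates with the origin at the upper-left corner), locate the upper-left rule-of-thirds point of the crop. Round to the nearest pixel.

2168/2691 < 2/1, so the 2:1 crop keeps the full width 2168 and trims height to 2168 × 1/2 = 1084.00 px.
Top offset = (2691 − 1084.00)/2 = 803.50 px; left offset = 0.
Upper-left is one-third across and one-third down within the crop:
x = 0.00 + 1 × 2168.00/3 ≈ 723; y = 803.50 + 1 × 1084.00/3 ≈ 1165.

(723, 1165)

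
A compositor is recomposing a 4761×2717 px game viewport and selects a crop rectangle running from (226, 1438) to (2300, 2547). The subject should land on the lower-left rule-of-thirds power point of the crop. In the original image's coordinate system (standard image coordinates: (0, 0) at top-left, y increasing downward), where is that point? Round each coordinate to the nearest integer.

Crop width = 2300 − 226 = 2074 px; one third is 691.33 px.
Crop height = 2547 − 1438 = 1109 px; one third is 369.67 px.
The lower-left point is one-third across and two-thirds down within the crop:
x = 226 + 1 × 691.33 ≈ 917; y = 1438 + 2 × 369.67 ≈ 2177.

x = 917 px, y = 2177 px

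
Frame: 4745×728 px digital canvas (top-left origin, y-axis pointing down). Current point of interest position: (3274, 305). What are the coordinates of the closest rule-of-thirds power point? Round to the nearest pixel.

Third lines: x ∈ {1582, 3163}, y ∈ {243, 485}.
3274 is closer to x = 3163; 305 is closer to y = 243.
So the nearest intersection is the upper-right power point.

x = 3163 px, y = 243 px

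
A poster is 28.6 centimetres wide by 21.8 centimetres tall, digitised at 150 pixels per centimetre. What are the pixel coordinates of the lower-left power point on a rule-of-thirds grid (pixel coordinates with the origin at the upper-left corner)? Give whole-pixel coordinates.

In pixels the canvas is 28.6 × 150 = 4290 wide and 21.8 × 150 = 3270 tall.
The lower-left point is one-third across and two-thirds down:
x = 1 × 4290/3 ≈ 1430; y = 2 × 3270/3 ≈ 2180.

(1430, 2180)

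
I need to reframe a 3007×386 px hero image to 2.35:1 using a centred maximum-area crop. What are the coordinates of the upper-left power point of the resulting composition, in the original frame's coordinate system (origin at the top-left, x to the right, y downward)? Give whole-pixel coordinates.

x = 1352 px, y = 129 px

3007/386 > 2.35/1, so the 2.35:1 crop keeps the full height 386 and trims width to 386 × 2.35/1 = 907.10 px.
Left offset = (3007 − 907.10)/2 = 1049.95 px; top offset = 0.
Upper-left is one-third across and one-third down within the crop:
x = 1049.95 + 1 × 907.10/3 ≈ 1352; y = 0.00 + 1 × 386.00/3 ≈ 129.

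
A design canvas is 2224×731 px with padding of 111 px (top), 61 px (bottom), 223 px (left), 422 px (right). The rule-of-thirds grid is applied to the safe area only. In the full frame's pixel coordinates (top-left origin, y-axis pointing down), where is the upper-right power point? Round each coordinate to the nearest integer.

(1276, 297)

Content width = 2224 − 223 − 422 = 1579 px; content height = 731 − 111 − 61 = 559 px.
Upper-right is two-thirds across and one-third down within the safe area.
x = 223 + 2 × 1579/3 = 223 + 1052.67 ≈ 1276
y = 111 + 1 × 559/3 = 111 + 186.33 ≈ 297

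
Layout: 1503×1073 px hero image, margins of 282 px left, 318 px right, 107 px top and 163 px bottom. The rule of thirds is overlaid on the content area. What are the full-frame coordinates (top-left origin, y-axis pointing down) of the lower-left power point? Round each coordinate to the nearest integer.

x = 583 px, y = 642 px

Content width = 1503 − 282 − 318 = 903 px; content height = 1073 − 107 − 163 = 803 px.
Lower-left is one-third across and two-thirds down within the content area.
x = 282 + 1 × 903/3 = 282 + 301.00 ≈ 583
y = 107 + 2 × 803/3 = 107 + 535.33 ≈ 642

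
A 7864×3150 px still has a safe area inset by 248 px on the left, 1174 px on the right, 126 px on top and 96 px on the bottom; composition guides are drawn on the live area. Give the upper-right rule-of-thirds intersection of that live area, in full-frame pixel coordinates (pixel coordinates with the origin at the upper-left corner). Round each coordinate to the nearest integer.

Content width = 7864 − 248 − 1174 = 6442 px; content height = 3150 − 126 − 96 = 2928 px.
Upper-right is two-thirds across and one-third down within the live area.
x = 248 + 2 × 6442/3 = 248 + 4294.67 ≈ 4543
y = 126 + 1 × 2928/3 = 126 + 976.00 ≈ 1102

(4543, 1102)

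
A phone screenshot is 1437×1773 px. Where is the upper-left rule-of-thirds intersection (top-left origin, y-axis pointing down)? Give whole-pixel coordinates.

x = 479 px, y = 591 px

The upper-left point sits one-third of the way across and one-third of the way down.
x = 1 × 1437/3 ≈ 479; y = 1 × 1773/3 ≈ 591.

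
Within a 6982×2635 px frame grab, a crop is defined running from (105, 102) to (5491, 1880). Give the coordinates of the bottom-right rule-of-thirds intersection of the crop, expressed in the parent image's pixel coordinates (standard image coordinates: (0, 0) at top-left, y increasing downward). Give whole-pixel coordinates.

Crop width = 5491 − 105 = 5386 px; one third is 1795.33 px.
Crop height = 1880 − 102 = 1778 px; one third is 592.67 px.
The bottom-right point is two-thirds across and two-thirds down within the crop:
x = 105 + 2 × 1795.33 ≈ 3696; y = 102 + 2 × 592.67 ≈ 1287.

(3696, 1287)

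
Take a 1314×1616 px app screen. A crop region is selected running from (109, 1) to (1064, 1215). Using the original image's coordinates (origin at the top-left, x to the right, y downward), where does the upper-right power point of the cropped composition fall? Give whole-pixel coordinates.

x = 746 px, y = 406 px

Crop width = 1064 − 109 = 955 px; one third is 318.33 px.
Crop height = 1215 − 1 = 1214 px; one third is 404.67 px.
The upper-right point is two-thirds across and one-third down within the crop:
x = 109 + 2 × 318.33 ≈ 746; y = 1 + 1 × 404.67 ≈ 406.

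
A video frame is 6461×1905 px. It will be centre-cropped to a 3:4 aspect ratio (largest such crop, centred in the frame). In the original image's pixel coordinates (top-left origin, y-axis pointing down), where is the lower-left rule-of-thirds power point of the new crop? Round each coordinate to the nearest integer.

x = 2992 px, y = 1270 px

6461/1905 > 3/4, so the 3:4 crop keeps the full height 1905 and trims width to 1905 × 3/4 = 1428.75 px.
Left offset = (6461 − 1428.75)/2 = 2516.12 px; top offset = 0.
Lower-left is one-third across and two-thirds down within the crop:
x = 2516.12 + 1 × 1428.75/3 ≈ 2992; y = 0.00 + 2 × 1905.00/3 ≈ 1270.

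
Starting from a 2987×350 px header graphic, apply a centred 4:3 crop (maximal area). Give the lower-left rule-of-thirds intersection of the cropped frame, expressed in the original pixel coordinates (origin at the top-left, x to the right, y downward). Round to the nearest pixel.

x = 1416 px, y = 233 px

2987/350 > 4/3, so the 4:3 crop keeps the full height 350 and trims width to 350 × 4/3 = 466.67 px.
Left offset = (2987 − 466.67)/2 = 1260.17 px; top offset = 0.
Lower-left is one-third across and two-thirds down within the crop:
x = 1260.17 + 1 × 466.67/3 ≈ 1416; y = 0.00 + 2 × 350.00/3 ≈ 233.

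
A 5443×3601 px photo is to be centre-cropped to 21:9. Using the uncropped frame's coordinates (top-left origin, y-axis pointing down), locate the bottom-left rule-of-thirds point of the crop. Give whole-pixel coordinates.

5443/3601 < 21/9, so the 21:9 crop keeps the full width 5443 and trims height to 5443 × 9/21 = 2332.71 px.
Top offset = (3601 − 2332.71)/2 = 634.14 px; left offset = 0.
Bottom-left is one-third across and two-thirds down within the crop:
x = 0.00 + 1 × 5443.00/3 ≈ 1814; y = 634.14 + 2 × 2332.71/3 ≈ 2189.

x = 1814 px, y = 2189 px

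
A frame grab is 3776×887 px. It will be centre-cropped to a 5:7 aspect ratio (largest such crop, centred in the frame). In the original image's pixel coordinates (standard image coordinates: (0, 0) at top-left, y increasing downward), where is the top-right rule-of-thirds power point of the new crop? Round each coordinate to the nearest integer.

x = 1994 px, y = 296 px

3776/887 > 5/7, so the 5:7 crop keeps the full height 887 and trims width to 887 × 5/7 = 633.57 px.
Left offset = (3776 − 633.57)/2 = 1571.21 px; top offset = 0.
Top-right is two-thirds across and one-third down within the crop:
x = 1571.21 + 2 × 633.57/3 ≈ 1994; y = 0.00 + 1 × 887.00/3 ≈ 296.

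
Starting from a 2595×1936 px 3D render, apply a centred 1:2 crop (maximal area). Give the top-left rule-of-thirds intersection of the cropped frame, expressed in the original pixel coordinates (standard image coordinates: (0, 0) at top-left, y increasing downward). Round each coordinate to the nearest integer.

2595/1936 > 1/2, so the 1:2 crop keeps the full height 1936 and trims width to 1936 × 1/2 = 968.00 px.
Left offset = (2595 − 968.00)/2 = 813.50 px; top offset = 0.
Top-left is one-third across and one-third down within the crop:
x = 813.50 + 1 × 968.00/3 ≈ 1136; y = 0.00 + 1 × 1936.00/3 ≈ 645.

x = 1136 px, y = 645 px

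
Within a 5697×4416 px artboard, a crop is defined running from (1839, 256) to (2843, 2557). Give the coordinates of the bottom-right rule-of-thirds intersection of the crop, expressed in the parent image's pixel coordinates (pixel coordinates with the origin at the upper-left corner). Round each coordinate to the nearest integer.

x = 2508 px, y = 1790 px

Crop width = 2843 − 1839 = 1004 px; one third is 334.67 px.
Crop height = 2557 − 256 = 2301 px; one third is 767.00 px.
The bottom-right point is two-thirds across and two-thirds down within the crop:
x = 1839 + 2 × 334.67 ≈ 2508; y = 256 + 2 × 767.00 ≈ 1790.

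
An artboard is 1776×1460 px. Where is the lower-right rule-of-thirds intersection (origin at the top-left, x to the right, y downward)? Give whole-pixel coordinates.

The lower-right point sits two-thirds of the way across and two-thirds of the way down.
x = 2 × 1776/3 ≈ 1184; y = 2 × 1460/3 ≈ 973.

(1184, 973)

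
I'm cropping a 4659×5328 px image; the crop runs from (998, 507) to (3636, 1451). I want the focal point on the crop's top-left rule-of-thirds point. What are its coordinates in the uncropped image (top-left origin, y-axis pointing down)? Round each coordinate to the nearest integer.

Crop width = 3636 − 998 = 2638 px; one third is 879.33 px.
Crop height = 1451 − 507 = 944 px; one third is 314.67 px.
The top-left point is one-third across and one-third down within the crop:
x = 998 + 1 × 879.33 ≈ 1877; y = 507 + 1 × 314.67 ≈ 822.

(1877, 822)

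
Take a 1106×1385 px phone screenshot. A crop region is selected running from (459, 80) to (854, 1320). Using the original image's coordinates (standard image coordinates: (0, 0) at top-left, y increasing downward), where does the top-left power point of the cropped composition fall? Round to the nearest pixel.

(591, 493)

Crop width = 854 − 459 = 395 px; one third is 131.67 px.
Crop height = 1320 − 80 = 1240 px; one third is 413.33 px.
The top-left point is one-third across and one-third down within the crop:
x = 459 + 1 × 131.67 ≈ 591; y = 80 + 1 × 413.33 ≈ 493.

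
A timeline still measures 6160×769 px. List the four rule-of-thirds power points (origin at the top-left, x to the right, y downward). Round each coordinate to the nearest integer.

One third of 6160 is 2053.33; one third of 769 is 256.33.
Vertical third lines at x = 2053 and x = 4107; horizontal third lines at y = 256 and y = 513.

(2053, 256), (4107, 256), (2053, 513), (4107, 513)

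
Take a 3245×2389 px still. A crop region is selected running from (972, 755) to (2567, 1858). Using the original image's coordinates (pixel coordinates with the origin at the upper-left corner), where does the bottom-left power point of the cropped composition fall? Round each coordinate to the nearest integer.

(1504, 1490)

Crop width = 2567 − 972 = 1595 px; one third is 531.67 px.
Crop height = 1858 − 755 = 1103 px; one third is 367.67 px.
The bottom-left point is one-third across and two-thirds down within the crop:
x = 972 + 1 × 531.67 ≈ 1504; y = 755 + 2 × 367.67 ≈ 1490.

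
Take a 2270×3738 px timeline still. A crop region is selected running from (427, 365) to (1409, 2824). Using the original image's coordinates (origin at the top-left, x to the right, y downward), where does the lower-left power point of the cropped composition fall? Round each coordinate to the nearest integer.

Crop width = 1409 − 427 = 982 px; one third is 327.33 px.
Crop height = 2824 − 365 = 2459 px; one third is 819.67 px.
The lower-left point is one-third across and two-thirds down within the crop:
x = 427 + 1 × 327.33 ≈ 754; y = 365 + 2 × 819.67 ≈ 2004.

x = 754 px, y = 2004 px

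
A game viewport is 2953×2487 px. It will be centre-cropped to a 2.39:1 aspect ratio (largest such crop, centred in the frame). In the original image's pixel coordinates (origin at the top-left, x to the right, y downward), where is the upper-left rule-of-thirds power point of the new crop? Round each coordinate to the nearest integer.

2953/2487 < 2.39/1, so the 2.39:1 crop keeps the full width 2953 and trims height to 2953 × 1/2.39 = 1235.56 px.
Top offset = (2487 − 1235.56)/2 = 625.72 px; left offset = 0.
Upper-left is one-third across and one-third down within the crop:
x = 0.00 + 1 × 2953.00/3 ≈ 984; y = 625.72 + 1 × 1235.56/3 ≈ 1038.

x = 984 px, y = 1038 px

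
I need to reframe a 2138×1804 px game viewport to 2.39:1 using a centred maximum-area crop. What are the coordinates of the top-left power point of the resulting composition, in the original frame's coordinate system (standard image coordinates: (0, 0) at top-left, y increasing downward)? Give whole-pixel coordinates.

2138/1804 < 2.39/1, so the 2.39:1 crop keeps the full width 2138 and trims height to 2138 × 1/2.39 = 894.56 px.
Top offset = (1804 − 894.56)/2 = 454.72 px; left offset = 0.
Top-left is one-third across and one-third down within the crop:
x = 0.00 + 1 × 2138.00/3 ≈ 713; y = 454.72 + 1 × 894.56/3 ≈ 753.

x = 713 px, y = 753 px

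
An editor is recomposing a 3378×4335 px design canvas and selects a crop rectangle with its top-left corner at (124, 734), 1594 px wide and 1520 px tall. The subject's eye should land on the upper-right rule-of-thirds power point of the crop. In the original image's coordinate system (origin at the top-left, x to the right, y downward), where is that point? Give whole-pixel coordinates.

(1187, 1241)

One third of the crop width 1594 is 531.33 px.
One third of the crop height 1520 is 506.67 px.
The upper-right point is two-thirds across and one-third down within the crop:
x = 124 + 2 × 531.33 ≈ 1187; y = 734 + 1 × 506.67 ≈ 1241.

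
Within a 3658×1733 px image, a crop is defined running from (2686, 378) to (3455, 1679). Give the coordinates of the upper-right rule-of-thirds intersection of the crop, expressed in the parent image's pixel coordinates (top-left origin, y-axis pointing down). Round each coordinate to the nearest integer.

Crop width = 3455 − 2686 = 769 px; one third is 256.33 px.
Crop height = 1679 − 378 = 1301 px; one third is 433.67 px.
The upper-right point is two-thirds across and one-third down within the crop:
x = 2686 + 2 × 256.33 ≈ 3199; y = 378 + 1 × 433.67 ≈ 812.

(3199, 812)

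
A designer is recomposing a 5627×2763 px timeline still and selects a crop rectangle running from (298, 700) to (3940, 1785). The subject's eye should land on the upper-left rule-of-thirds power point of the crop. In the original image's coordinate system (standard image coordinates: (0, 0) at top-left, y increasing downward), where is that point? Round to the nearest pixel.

(1512, 1062)

Crop width = 3940 − 298 = 3642 px; one third is 1214.00 px.
Crop height = 1785 − 700 = 1085 px; one third is 361.67 px.
The upper-left point is one-third across and one-third down within the crop:
x = 298 + 1 × 1214.00 ≈ 1512; y = 700 + 1 × 361.67 ≈ 1062.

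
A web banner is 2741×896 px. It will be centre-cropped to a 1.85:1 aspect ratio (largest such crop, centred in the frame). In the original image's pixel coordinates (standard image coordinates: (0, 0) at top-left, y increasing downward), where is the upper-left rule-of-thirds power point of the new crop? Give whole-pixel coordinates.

(1094, 299)

2741/896 > 1.85/1, so the 1.85:1 crop keeps the full height 896 and trims width to 896 × 1.85/1 = 1657.60 px.
Left offset = (2741 − 1657.60)/2 = 541.70 px; top offset = 0.
Upper-left is one-third across and one-third down within the crop:
x = 541.70 + 1 × 1657.60/3 ≈ 1094; y = 0.00 + 1 × 896.00/3 ≈ 299.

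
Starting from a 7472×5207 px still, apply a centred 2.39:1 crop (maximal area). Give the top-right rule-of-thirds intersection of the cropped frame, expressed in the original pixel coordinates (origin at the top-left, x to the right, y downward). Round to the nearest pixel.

x = 4981 px, y = 2082 px

7472/5207 < 2.39/1, so the 2.39:1 crop keeps the full width 7472 and trims height to 7472 × 1/2.39 = 3126.36 px.
Top offset = (5207 − 3126.36)/2 = 1040.32 px; left offset = 0.
Top-right is two-thirds across and one-third down within the crop:
x = 0.00 + 2 × 7472.00/3 ≈ 4981; y = 1040.32 + 1 × 3126.36/3 ≈ 2082.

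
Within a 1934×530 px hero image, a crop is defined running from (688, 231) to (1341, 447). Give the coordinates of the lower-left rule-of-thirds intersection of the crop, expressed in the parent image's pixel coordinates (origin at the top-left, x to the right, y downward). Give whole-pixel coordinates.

Crop width = 1341 − 688 = 653 px; one third is 217.67 px.
Crop height = 447 − 231 = 216 px; one third is 72.00 px.
The lower-left point is one-third across and two-thirds down within the crop:
x = 688 + 1 × 217.67 ≈ 906; y = 231 + 2 × 72.00 ≈ 375.

(906, 375)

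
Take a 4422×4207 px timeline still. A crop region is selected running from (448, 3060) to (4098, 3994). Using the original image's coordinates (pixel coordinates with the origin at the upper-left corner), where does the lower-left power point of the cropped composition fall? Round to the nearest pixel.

(1665, 3683)

Crop width = 4098 − 448 = 3650 px; one third is 1216.67 px.
Crop height = 3994 − 3060 = 934 px; one third is 311.33 px.
The lower-left point is one-third across and two-thirds down within the crop:
x = 448 + 1 × 1216.67 ≈ 1665; y = 3060 + 2 × 311.33 ≈ 3683.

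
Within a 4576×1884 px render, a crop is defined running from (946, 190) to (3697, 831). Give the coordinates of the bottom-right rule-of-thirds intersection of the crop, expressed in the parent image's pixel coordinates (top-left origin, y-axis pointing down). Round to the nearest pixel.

Crop width = 3697 − 946 = 2751 px; one third is 917.00 px.
Crop height = 831 − 190 = 641 px; one third is 213.67 px.
The bottom-right point is two-thirds across and two-thirds down within the crop:
x = 946 + 2 × 917.00 ≈ 2780; y = 190 + 2 × 213.67 ≈ 617.

x = 2780 px, y = 617 px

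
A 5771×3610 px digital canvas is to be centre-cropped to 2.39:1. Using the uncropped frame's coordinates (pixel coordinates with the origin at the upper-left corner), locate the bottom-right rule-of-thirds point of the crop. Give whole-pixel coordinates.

x = 3847 px, y = 2207 px

5771/3610 < 2.39/1, so the 2.39:1 crop keeps the full width 5771 and trims height to 5771 × 1/2.39 = 2414.64 px.
Top offset = (3610 − 2414.64)/2 = 597.68 px; left offset = 0.
Bottom-right is two-thirds across and two-thirds down within the crop:
x = 0.00 + 2 × 5771.00/3 ≈ 3847; y = 597.68 + 2 × 2414.64/3 ≈ 2207.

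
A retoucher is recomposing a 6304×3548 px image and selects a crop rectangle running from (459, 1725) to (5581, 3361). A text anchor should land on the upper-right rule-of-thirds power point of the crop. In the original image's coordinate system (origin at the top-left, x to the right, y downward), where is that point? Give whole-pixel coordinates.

Crop width = 5581 − 459 = 5122 px; one third is 1707.33 px.
Crop height = 3361 − 1725 = 1636 px; one third is 545.33 px.
The upper-right point is two-thirds across and one-third down within the crop:
x = 459 + 2 × 1707.33 ≈ 3874; y = 1725 + 1 × 545.33 ≈ 2270.

(3874, 2270)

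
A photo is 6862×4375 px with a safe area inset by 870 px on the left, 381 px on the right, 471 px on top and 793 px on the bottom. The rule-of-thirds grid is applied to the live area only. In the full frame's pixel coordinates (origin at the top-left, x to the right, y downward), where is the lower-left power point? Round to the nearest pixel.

Content width = 6862 − 870 − 381 = 5611 px; content height = 4375 − 471 − 793 = 3111 px.
Lower-left is one-third across and two-thirds down within the live area.
x = 870 + 1 × 5611/3 = 870 + 1870.33 ≈ 2740
y = 471 + 2 × 3111/3 = 471 + 2074.00 ≈ 2545

(2740, 2545)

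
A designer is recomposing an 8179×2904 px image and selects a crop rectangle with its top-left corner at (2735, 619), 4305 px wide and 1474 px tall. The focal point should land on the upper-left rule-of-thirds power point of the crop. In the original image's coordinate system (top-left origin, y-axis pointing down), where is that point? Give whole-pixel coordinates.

One third of the crop width 4305 is 1435.00 px.
One third of the crop height 1474 is 491.33 px.
The upper-left point is one-third across and one-third down within the crop:
x = 2735 + 1 × 1435.00 ≈ 4170; y = 619 + 1 × 491.33 ≈ 1110.

x = 4170 px, y = 1110 px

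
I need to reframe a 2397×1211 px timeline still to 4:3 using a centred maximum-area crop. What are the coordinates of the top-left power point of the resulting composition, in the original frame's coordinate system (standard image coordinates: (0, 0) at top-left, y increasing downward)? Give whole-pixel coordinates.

(929, 404)

2397/1211 > 4/3, so the 4:3 crop keeps the full height 1211 and trims width to 1211 × 4/3 = 1614.67 px.
Left offset = (2397 − 1614.67)/2 = 391.17 px; top offset = 0.
Top-left is one-third across and one-third down within the crop:
x = 391.17 + 1 × 1614.67/3 ≈ 929; y = 0.00 + 1 × 1211.00/3 ≈ 404.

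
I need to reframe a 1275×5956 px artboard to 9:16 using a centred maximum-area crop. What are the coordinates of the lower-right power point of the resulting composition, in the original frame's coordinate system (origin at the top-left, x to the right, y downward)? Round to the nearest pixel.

x = 850 px, y = 3356 px

1275/5956 < 9/16, so the 9:16 crop keeps the full width 1275 and trims height to 1275 × 16/9 = 2266.67 px.
Top offset = (5956 − 2266.67)/2 = 1844.67 px; left offset = 0.
Lower-right is two-thirds across and two-thirds down within the crop:
x = 0.00 + 2 × 1275.00/3 ≈ 850; y = 1844.67 + 2 × 2266.67/3 ≈ 3356.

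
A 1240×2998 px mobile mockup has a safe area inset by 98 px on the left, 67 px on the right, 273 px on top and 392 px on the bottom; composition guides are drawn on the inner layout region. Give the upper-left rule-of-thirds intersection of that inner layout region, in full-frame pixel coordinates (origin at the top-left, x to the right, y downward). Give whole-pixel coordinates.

(456, 1051)

Content width = 1240 − 98 − 67 = 1075 px; content height = 2998 − 273 − 392 = 2333 px.
Upper-left is one-third across and one-third down within the inner layout region.
x = 98 + 1 × 1075/3 = 98 + 358.33 ≈ 456
y = 273 + 1 × 2333/3 = 273 + 777.67 ≈ 1051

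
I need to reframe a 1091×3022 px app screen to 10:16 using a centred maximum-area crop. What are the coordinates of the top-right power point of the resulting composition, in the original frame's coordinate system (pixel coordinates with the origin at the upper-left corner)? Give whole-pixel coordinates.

1091/3022 < 10/16, so the 10:16 crop keeps the full width 1091 and trims height to 1091 × 16/10 = 1745.60 px.
Top offset = (3022 − 1745.60)/2 = 638.20 px; left offset = 0.
Top-right is two-thirds across and one-third down within the crop:
x = 0.00 + 2 × 1091.00/3 ≈ 727; y = 638.20 + 1 × 1745.60/3 ≈ 1220.

(727, 1220)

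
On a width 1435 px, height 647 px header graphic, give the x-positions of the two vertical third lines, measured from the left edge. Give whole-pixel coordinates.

1435 / 3 = 478.33, so the vertical lines sit at one and two thirds of 1435.

478 px and 957 px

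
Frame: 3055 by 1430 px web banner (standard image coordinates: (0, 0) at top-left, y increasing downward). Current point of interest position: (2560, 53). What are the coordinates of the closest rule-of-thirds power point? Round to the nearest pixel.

Third lines: x ∈ {1018, 2037}, y ∈ {477, 953}.
2560 is closer to x = 2037; 53 is closer to y = 477.
So the nearest intersection is the upper-right power point.

(2037, 477)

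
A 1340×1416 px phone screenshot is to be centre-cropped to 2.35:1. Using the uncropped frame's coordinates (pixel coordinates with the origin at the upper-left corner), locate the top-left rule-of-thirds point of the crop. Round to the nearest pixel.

1340/1416 < 2.35/1, so the 2.35:1 crop keeps the full width 1340 and trims height to 1340 × 1/2.35 = 570.21 px.
Top offset = (1416 − 570.21)/2 = 422.89 px; left offset = 0.
Top-left is one-third across and one-third down within the crop:
x = 0.00 + 1 × 1340.00/3 ≈ 447; y = 422.89 + 1 × 570.21/3 ≈ 613.

x = 447 px, y = 613 px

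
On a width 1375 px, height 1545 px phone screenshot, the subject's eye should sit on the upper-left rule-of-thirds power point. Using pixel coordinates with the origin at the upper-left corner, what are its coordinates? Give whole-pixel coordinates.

The upper-left point sits one-third of the way across and one-third of the way down.
x = 1 × 1375/3 ≈ 458; y = 1 × 1545/3 ≈ 515.

(458, 515)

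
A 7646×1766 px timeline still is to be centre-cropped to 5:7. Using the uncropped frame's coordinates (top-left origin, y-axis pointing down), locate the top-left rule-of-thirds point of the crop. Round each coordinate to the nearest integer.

7646/1766 > 5/7, so the 5:7 crop keeps the full height 1766 and trims width to 1766 × 5/7 = 1261.43 px.
Left offset = (7646 − 1261.43)/2 = 3192.29 px; top offset = 0.
Top-left is one-third across and one-third down within the crop:
x = 3192.29 + 1 × 1261.43/3 ≈ 3613; y = 0.00 + 1 × 1766.00/3 ≈ 589.

(3613, 589)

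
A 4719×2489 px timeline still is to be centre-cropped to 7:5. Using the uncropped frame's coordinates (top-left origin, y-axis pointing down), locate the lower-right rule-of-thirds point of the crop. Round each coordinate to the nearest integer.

x = 2940 px, y = 1659 px

4719/2489 > 7/5, so the 7:5 crop keeps the full height 2489 and trims width to 2489 × 7/5 = 3484.60 px.
Left offset = (4719 − 3484.60)/2 = 617.20 px; top offset = 0.
Lower-right is two-thirds across and two-thirds down within the crop:
x = 617.20 + 2 × 3484.60/3 ≈ 2940; y = 0.00 + 2 × 2489.00/3 ≈ 1659.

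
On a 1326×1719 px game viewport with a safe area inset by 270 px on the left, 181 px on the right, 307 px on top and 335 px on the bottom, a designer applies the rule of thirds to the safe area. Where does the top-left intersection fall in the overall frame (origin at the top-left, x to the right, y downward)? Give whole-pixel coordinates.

Content width = 1326 − 270 − 181 = 875 px; content height = 1719 − 307 − 335 = 1077 px.
Top-left is one-third across and one-third down within the safe area.
x = 270 + 1 × 875/3 = 270 + 291.67 ≈ 562
y = 307 + 1 × 1077/3 = 307 + 359.00 ≈ 666

x = 562 px, y = 666 px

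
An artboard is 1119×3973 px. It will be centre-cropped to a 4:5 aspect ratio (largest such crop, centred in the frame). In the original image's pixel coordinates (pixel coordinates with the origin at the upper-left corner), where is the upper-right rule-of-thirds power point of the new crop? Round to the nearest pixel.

x = 746 px, y = 1753 px

1119/3973 < 4/5, so the 4:5 crop keeps the full width 1119 and trims height to 1119 × 5/4 = 1398.75 px.
Top offset = (3973 − 1398.75)/2 = 1287.12 px; left offset = 0.
Upper-right is two-thirds across and one-third down within the crop:
x = 0.00 + 2 × 1119.00/3 ≈ 746; y = 1287.12 + 1 × 1398.75/3 ≈ 1753.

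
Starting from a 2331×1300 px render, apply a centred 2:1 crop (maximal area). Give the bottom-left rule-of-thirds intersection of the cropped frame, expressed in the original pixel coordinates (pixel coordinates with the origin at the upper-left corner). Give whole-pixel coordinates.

x = 777 px, y = 844 px

2331/1300 < 2/1, so the 2:1 crop keeps the full width 2331 and trims height to 2331 × 1/2 = 1165.50 px.
Top offset = (1300 − 1165.50)/2 = 67.25 px; left offset = 0.
Bottom-left is one-third across and two-thirds down within the crop:
x = 0.00 + 1 × 2331.00/3 ≈ 777; y = 67.25 + 2 × 1165.50/3 ≈ 844.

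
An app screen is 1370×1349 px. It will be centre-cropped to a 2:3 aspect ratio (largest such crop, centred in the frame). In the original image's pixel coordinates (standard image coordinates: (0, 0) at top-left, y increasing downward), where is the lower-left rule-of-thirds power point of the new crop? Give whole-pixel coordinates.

1370/1349 > 2/3, so the 2:3 crop keeps the full height 1349 and trims width to 1349 × 2/3 = 899.33 px.
Left offset = (1370 − 899.33)/2 = 235.33 px; top offset = 0.
Lower-left is one-third across and two-thirds down within the crop:
x = 235.33 + 1 × 899.33/3 ≈ 535; y = 0.00 + 2 × 1349.00/3 ≈ 899.

(535, 899)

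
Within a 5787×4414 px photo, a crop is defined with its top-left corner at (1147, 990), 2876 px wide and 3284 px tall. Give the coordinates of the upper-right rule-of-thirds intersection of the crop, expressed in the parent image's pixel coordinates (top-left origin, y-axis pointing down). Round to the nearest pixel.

One third of the crop width 2876 is 958.67 px.
One third of the crop height 3284 is 1094.67 px.
The upper-right point is two-thirds across and one-third down within the crop:
x = 1147 + 2 × 958.67 ≈ 3064; y = 990 + 1 × 1094.67 ≈ 2085.

(3064, 2085)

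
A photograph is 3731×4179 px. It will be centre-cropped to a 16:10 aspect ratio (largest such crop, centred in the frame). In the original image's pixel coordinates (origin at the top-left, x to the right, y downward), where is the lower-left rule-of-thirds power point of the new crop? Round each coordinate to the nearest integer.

3731/4179 < 16/10, so the 16:10 crop keeps the full width 3731 and trims height to 3731 × 10/16 = 2331.88 px.
Top offset = (4179 − 2331.88)/2 = 923.56 px; left offset = 0.
Lower-left is one-third across and two-thirds down within the crop:
x = 0.00 + 1 × 3731.00/3 ≈ 1244; y = 923.56 + 2 × 2331.88/3 ≈ 2478.

(1244, 2478)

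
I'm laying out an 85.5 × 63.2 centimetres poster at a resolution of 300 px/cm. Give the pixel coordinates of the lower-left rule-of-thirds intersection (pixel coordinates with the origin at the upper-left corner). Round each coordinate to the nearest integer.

x = 8550 px, y = 12640 px

In pixels the canvas is 85.5 × 300 = 25650 wide and 63.2 × 300 = 18960 tall.
The lower-left point is one-third across and two-thirds down:
x = 1 × 25650/3 ≈ 8550; y = 2 × 18960/3 ≈ 12640.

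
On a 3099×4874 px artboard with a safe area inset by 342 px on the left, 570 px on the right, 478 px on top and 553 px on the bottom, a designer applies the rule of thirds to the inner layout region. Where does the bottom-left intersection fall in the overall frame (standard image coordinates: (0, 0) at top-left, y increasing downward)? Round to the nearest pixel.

Content width = 3099 − 342 − 570 = 2187 px; content height = 4874 − 478 − 553 = 3843 px.
Bottom-left is one-third across and two-thirds down within the inner layout region.
x = 342 + 1 × 2187/3 = 342 + 729.00 ≈ 1071
y = 478 + 2 × 3843/3 = 478 + 2562.00 ≈ 3040

(1071, 3040)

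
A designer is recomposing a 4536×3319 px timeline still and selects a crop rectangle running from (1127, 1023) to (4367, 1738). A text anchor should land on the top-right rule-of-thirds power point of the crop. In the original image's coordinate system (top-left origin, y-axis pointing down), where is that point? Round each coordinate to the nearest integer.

Crop width = 4367 − 1127 = 3240 px; one third is 1080.00 px.
Crop height = 1738 − 1023 = 715 px; one third is 238.33 px.
The top-right point is two-thirds across and one-third down within the crop:
x = 1127 + 2 × 1080.00 ≈ 3287; y = 1023 + 1 × 238.33 ≈ 1261.

x = 3287 px, y = 1261 px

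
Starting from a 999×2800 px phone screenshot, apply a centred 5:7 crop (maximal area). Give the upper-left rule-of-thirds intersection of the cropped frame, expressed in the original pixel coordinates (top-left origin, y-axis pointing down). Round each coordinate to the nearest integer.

(333, 1167)

999/2800 < 5/7, so the 5:7 crop keeps the full width 999 and trims height to 999 × 7/5 = 1398.60 px.
Top offset = (2800 − 1398.60)/2 = 700.70 px; left offset = 0.
Upper-left is one-third across and one-third down within the crop:
x = 0.00 + 1 × 999.00/3 ≈ 333; y = 700.70 + 1 × 1398.60/3 ≈ 1167.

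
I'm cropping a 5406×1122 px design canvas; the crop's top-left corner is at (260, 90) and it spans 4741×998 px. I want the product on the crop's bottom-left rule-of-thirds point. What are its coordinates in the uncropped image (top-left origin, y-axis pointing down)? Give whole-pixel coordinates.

x = 1840 px, y = 755 px

One third of the crop width 4741 is 1580.33 px.
One third of the crop height 998 is 332.67 px.
The bottom-left point is one-third across and two-thirds down within the crop:
x = 260 + 1 × 1580.33 ≈ 1840; y = 90 + 2 × 332.67 ≈ 755.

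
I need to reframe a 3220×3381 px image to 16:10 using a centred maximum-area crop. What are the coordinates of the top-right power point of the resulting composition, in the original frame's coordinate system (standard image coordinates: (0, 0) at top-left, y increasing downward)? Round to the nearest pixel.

x = 2147 px, y = 1355 px

3220/3381 < 16/10, so the 16:10 crop keeps the full width 3220 and trims height to 3220 × 10/16 = 2012.50 px.
Top offset = (3381 − 2012.50)/2 = 684.25 px; left offset = 0.
Top-right is two-thirds across and one-third down within the crop:
x = 0.00 + 2 × 3220.00/3 ≈ 2147; y = 684.25 + 1 × 2012.50/3 ≈ 1355.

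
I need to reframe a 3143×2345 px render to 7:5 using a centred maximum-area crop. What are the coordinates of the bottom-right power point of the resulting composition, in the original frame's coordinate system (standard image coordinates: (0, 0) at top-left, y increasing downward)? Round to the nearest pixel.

x = 2095 px, y = 1547 px

3143/2345 < 7/5, so the 7:5 crop keeps the full width 3143 and trims height to 3143 × 5/7 = 2245.00 px.
Top offset = (2345 − 2245.00)/2 = 50.00 px; left offset = 0.
Bottom-right is two-thirds across and two-thirds down within the crop:
x = 0.00 + 2 × 3143.00/3 ≈ 2095; y = 50.00 + 2 × 2245.00/3 ≈ 1547.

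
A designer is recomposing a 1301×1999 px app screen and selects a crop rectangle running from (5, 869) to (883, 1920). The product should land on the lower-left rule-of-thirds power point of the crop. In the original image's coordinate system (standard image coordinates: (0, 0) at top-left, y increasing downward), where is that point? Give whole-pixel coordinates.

x = 298 px, y = 1570 px

Crop width = 883 − 5 = 878 px; one third is 292.67 px.
Crop height = 1920 − 869 = 1051 px; one third is 350.33 px.
The lower-left point is one-third across and two-thirds down within the crop:
x = 5 + 1 × 292.67 ≈ 298; y = 869 + 2 × 350.33 ≈ 1570.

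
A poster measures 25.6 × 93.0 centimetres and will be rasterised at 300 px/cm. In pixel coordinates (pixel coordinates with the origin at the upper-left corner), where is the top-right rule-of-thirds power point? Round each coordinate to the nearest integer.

In pixels the canvas is 25.6 × 300 = 7680 wide and 93.0 × 300 = 27900 tall.
The top-right point is two-thirds across and one-third down:
x = 2 × 7680/3 ≈ 5120; y = 1 × 27900/3 ≈ 9300.

x = 5120 px, y = 9300 px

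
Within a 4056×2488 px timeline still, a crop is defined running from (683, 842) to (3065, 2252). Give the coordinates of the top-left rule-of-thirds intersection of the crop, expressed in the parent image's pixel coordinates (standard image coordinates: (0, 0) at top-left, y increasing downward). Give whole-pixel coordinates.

(1477, 1312)

Crop width = 3065 − 683 = 2382 px; one third is 794.00 px.
Crop height = 2252 − 842 = 1410 px; one third is 470.00 px.
The top-left point is one-third across and one-third down within the crop:
x = 683 + 1 × 794.00 ≈ 1477; y = 842 + 1 × 470.00 ≈ 1312.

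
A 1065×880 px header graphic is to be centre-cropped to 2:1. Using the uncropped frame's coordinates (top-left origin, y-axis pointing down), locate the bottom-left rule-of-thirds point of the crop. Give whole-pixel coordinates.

(355, 529)

1065/880 < 2/1, so the 2:1 crop keeps the full width 1065 and trims height to 1065 × 1/2 = 532.50 px.
Top offset = (880 − 532.50)/2 = 173.75 px; left offset = 0.
Bottom-left is one-third across and two-thirds down within the crop:
x = 0.00 + 1 × 1065.00/3 ≈ 355; y = 173.75 + 2 × 532.50/3 ≈ 529.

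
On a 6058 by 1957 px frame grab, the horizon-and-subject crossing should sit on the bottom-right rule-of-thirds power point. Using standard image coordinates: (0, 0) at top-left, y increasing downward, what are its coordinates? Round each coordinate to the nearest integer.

(4039, 1305)

The bottom-right point sits two-thirds of the way across and two-thirds of the way down.
x = 2 × 6058/3 ≈ 4039; y = 2 × 1957/3 ≈ 1305.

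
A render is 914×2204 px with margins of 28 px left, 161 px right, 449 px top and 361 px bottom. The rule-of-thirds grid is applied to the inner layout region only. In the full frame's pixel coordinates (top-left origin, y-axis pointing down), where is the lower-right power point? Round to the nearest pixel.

Content width = 914 − 28 − 161 = 725 px; content height = 2204 − 449 − 361 = 1394 px.
Lower-right is two-thirds across and two-thirds down within the inner layout region.
x = 28 + 2 × 725/3 = 28 + 483.33 ≈ 511
y = 449 + 2 × 1394/3 = 449 + 929.33 ≈ 1378

(511, 1378)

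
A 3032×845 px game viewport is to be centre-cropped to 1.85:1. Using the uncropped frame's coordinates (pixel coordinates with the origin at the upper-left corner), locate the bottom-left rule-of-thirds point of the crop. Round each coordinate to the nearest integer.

x = 1255 px, y = 563 px

3032/845 > 1.85/1, so the 1.85:1 crop keeps the full height 845 and trims width to 845 × 1.85/1 = 1563.25 px.
Left offset = (3032 − 1563.25)/2 = 734.38 px; top offset = 0.
Bottom-left is one-third across and two-thirds down within the crop:
x = 734.38 + 1 × 1563.25/3 ≈ 1255; y = 0.00 + 2 × 845.00/3 ≈ 563.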